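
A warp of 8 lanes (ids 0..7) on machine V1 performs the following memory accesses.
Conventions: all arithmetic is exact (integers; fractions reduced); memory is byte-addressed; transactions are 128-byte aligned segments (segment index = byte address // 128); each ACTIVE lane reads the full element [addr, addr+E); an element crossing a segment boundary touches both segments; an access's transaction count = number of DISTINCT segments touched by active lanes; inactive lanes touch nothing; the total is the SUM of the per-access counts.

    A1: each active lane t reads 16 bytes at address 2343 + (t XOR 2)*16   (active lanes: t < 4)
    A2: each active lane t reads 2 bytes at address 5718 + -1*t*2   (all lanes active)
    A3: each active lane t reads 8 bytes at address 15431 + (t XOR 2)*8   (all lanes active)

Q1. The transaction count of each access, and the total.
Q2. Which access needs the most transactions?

A1: 1 transaction
A2: 1 transaction
A3: 2 transactions

Answer: 1,1,2; total 4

Answer: A3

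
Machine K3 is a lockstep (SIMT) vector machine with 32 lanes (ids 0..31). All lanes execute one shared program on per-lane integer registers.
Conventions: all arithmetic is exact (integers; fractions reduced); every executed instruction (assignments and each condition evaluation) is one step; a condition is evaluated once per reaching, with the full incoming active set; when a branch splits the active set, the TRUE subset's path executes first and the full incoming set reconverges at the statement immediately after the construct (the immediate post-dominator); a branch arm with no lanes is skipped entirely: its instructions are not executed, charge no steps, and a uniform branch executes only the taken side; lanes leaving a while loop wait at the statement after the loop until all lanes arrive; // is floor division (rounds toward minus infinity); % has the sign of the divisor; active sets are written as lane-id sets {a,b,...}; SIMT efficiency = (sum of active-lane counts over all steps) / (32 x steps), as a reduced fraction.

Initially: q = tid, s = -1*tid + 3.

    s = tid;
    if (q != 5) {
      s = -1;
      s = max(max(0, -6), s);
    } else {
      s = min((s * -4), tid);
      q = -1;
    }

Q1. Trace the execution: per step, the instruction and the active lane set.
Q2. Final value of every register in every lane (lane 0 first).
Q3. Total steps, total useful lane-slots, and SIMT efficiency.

step 0: s <- tid                     {0,1,2,3,4,5,6,7,8,9,10,11,12,13,14,15,16,17,18,19,20,21,22,23,24,25,26,27,28,29,30,31}
step 1: eval (q != 5)                {0,1,2,3,4,5,6,7,8,9,10,11,12,13,14,15,16,17,18,19,20,21,22,23,24,25,26,27,28,29,30,31}
step 2: s <- -1                      {0,1,2,3,4,6,7,8,9,10,11,12,13,14,15,16,17,18,19,20,21,22,23,24,25,26,27,28,29,30,31}
step 3: s <- max(max(0, -6), s)      {0,1,2,3,4,6,7,8,9,10,11,12,13,14,15,16,17,18,19,20,21,22,23,24,25,26,27,28,29,30,31}
step 4: s <- min((s * -4), tid)      {5}
step 5: q <- -1                      {5}

Answer: 6 steps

q: 0,1,2,3,4,-1,6,7,8,9,10,11,12,13,14,15,16,17,18,19,20,21,22,23,24,25,26,27,28,29,30,31
s: 0,0,0,0,0,-20,0,0,0,0,0,0,0,0,0,0,0,0,0,0,0,0,0,0,0,0,0,0,0,0,0,0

steps = 6; useful = 128; efficiency = 128/192 = 2/3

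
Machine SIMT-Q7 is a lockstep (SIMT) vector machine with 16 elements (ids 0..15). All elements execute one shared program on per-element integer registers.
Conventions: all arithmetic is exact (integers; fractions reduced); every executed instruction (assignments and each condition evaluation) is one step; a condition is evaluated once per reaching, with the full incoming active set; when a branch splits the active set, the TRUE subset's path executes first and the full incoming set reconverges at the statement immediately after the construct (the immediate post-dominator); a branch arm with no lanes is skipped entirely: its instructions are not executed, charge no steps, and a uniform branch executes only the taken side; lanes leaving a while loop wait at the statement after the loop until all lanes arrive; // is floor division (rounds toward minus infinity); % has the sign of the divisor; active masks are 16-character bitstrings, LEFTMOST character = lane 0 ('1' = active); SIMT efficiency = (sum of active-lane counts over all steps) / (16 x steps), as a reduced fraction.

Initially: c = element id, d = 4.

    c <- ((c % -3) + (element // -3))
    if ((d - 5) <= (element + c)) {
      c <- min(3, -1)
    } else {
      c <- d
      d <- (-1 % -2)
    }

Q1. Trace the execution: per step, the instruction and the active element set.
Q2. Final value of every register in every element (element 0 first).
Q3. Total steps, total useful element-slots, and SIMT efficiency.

step 0: c <- ((c % -3) + (element // -3)) 1111111111111111
step 1: eval ((d - 5) <= (element + c)) 1111111111111111
step 2: c <- min(3, -1)              1011111111111111
step 3: c <- d                       0100000000000000
step 4: d <- (-1 % -2)               0100000000000000

Answer: 5 steps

c: -1,4,-1,-1,-1,-1,-1,-1,-1,-1,-1,-1,-1,-1,-1,-1
d: 4,-1,4,4,4,4,4,4,4,4,4,4,4,4,4,4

steps = 5; useful = 49; efficiency = 49/80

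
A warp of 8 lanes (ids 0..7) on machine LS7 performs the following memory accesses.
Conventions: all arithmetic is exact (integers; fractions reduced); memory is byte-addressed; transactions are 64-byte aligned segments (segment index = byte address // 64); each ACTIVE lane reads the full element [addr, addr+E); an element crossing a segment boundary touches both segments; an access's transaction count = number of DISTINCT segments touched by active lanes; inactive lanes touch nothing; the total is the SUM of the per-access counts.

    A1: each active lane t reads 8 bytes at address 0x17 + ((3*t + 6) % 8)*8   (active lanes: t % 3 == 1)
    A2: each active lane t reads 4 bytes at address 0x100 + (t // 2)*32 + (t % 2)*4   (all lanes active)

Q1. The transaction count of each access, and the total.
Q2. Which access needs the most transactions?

A1: 1 transaction
A2: 2 transactions

Answer: 1,2; total 3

Answer: A2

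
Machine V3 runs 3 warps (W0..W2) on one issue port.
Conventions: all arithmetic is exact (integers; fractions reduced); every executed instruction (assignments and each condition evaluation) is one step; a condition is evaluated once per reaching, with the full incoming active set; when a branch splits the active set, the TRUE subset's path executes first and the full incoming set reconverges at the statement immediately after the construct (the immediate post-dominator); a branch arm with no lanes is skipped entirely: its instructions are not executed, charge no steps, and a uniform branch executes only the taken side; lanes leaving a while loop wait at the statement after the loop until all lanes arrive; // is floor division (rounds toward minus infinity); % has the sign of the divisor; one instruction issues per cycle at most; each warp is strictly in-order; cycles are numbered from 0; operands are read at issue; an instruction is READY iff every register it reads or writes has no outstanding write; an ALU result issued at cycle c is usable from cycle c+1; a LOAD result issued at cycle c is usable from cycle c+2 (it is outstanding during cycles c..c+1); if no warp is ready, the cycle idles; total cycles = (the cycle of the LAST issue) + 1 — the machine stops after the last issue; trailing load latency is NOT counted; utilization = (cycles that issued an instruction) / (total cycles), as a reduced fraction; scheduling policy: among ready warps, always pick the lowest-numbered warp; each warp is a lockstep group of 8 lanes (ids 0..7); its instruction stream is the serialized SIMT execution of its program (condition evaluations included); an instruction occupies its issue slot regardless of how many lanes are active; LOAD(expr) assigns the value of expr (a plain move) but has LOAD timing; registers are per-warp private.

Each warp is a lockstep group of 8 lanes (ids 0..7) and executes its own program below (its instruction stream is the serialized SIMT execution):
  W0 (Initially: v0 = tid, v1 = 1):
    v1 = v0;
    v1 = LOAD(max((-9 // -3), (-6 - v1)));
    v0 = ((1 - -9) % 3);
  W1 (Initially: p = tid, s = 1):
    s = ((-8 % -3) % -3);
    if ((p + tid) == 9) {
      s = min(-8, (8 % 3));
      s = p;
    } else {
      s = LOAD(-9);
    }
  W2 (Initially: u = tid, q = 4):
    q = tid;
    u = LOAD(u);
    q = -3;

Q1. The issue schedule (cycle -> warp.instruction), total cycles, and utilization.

cycle 0: W0.I0
cycle 1: W0.I1
cycle 2: W0.I2
cycle 3: W1.I0
cycle 4: W1.I1
cycle 5: W1.I2
cycle 6: W2.I0
cycle 7: W2.I1
cycle 8: W2.I2

Answer: 9 cycles, utilization 1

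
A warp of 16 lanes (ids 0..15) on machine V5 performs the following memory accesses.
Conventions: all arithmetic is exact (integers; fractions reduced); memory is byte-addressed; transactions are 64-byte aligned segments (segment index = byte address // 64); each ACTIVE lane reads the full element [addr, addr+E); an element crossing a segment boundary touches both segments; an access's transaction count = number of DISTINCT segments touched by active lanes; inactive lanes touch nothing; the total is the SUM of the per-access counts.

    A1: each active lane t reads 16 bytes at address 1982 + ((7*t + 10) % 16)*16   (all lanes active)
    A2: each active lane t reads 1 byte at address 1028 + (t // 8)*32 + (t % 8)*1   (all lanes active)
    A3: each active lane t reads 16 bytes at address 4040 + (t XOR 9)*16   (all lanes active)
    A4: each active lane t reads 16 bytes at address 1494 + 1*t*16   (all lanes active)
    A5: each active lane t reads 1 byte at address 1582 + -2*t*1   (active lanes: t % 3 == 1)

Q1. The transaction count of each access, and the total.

A1: 5 transactions
A2: 1 transaction
A3: 5 transactions
A4: 5 transactions
A5: 1 transaction

Answer: 5,1,5,5,1; total 17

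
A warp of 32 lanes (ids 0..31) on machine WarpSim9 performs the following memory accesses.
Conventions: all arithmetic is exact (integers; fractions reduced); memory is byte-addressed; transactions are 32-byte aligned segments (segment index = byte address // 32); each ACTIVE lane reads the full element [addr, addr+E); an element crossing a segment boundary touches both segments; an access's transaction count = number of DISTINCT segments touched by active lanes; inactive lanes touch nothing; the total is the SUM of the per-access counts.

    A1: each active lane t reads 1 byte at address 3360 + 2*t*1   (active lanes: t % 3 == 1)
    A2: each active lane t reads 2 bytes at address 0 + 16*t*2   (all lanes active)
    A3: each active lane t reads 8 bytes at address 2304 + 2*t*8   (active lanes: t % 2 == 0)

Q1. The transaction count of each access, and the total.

A1: 2 transactions
A2: 32 transactions
A3: 16 transactions

Answer: 2,32,16; total 50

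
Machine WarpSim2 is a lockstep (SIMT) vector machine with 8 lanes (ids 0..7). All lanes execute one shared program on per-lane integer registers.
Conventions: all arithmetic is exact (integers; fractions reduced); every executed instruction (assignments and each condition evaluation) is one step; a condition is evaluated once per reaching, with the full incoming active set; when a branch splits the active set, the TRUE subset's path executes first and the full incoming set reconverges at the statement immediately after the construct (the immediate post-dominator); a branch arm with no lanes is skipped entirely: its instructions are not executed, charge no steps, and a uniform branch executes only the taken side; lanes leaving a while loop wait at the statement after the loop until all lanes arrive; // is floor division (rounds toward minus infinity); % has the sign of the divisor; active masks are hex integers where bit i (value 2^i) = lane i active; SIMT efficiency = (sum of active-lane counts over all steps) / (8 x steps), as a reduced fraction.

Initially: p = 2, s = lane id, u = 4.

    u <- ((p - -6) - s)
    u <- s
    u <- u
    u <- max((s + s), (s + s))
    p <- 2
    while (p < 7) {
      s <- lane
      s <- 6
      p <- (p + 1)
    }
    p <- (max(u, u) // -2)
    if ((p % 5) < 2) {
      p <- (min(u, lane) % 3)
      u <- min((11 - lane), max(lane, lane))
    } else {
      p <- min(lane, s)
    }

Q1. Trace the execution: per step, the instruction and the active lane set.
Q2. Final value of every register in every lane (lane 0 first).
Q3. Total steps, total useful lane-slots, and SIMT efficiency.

step 0: u <- ((p - -6) - s)          0xff
step 1: u <- s                       0xff
step 2: u <- u                       0xff
step 3: u <- max((s + s), (s + s))   0xff
step 4: p <- 2                       0xff
step 5: eval (p < 7)                 0xff
step 6: s <- lane                    0xff
step 7: s <- 6                       0xff
step 8: p <- (p + 1)                 0xff
step 9: eval (p < 7)                 0xff
step 10: s <- lane                    0xff
step 11: s <- 6                       0xff
step 12: p <- (p + 1)                 0xff
step 13: eval (p < 7)                 0xff
step 14: s <- lane                    0xff
step 15: s <- 6                       0xff
step 16: p <- (p + 1)                 0xff
step 17: eval (p < 7)                 0xff
step 18: s <- lane                    0xff
step 19: s <- 6                       0xff
step 20: p <- (p + 1)                 0xff
step 21: eval (p < 7)                 0xff
step 22: s <- lane                    0xff
step 23: s <- 6                       0xff
step 24: p <- (p + 1)                 0xff
step 25: eval (p < 7)                 0xff
step 26: p <- (max(u, u) // -2)       0xff
step 27: eval ((p % 5) < 2)           0xff
step 28: p <- (min(u, lane) % 3)      0x31
step 29: u <- min((11 - lane), max(lane, lane)) 0x31
step 30: p <- min(lane, s)            0xce

Answer: 31 steps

p: 0,1,2,3,1,2,6,6
s: 6,6,6,6,6,6,6,6
u: 0,2,4,6,4,5,12,14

steps = 31; useful = 235; efficiency = 235/248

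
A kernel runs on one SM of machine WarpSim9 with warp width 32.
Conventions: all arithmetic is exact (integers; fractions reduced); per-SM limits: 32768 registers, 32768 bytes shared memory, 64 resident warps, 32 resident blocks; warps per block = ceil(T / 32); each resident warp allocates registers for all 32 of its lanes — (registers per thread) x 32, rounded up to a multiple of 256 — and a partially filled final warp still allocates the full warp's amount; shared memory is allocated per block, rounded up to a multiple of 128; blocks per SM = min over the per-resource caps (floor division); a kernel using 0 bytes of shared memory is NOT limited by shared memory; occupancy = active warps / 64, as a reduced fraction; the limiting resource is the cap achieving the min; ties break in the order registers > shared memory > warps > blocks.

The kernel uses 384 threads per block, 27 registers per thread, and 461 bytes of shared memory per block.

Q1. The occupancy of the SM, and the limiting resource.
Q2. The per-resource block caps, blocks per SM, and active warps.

Answer: occupancy 3/8, limited by registers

registers: 2 blocks
shared memory: 64 blocks
warps: 5 blocks
blocks: 32 blocks

Answer: 2 blocks, 24 active warps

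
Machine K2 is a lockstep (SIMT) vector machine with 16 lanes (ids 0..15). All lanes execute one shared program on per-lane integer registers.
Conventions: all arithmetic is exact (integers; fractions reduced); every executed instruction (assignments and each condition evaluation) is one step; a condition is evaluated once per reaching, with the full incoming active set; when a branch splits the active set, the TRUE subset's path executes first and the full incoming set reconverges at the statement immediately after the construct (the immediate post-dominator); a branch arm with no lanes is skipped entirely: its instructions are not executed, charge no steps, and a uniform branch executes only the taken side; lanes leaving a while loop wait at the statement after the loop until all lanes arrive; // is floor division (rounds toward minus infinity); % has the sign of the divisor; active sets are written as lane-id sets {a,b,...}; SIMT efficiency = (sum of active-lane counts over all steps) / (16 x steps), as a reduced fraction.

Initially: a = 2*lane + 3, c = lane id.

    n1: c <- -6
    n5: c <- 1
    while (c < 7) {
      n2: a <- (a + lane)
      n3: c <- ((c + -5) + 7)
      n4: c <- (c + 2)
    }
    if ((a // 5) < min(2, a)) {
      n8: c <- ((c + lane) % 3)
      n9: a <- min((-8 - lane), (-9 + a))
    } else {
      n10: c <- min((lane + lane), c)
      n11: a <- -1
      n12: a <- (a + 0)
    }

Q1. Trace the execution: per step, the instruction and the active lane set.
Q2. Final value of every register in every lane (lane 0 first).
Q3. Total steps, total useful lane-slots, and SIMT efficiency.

step 0: c <- -6                      {0,1,2,3,4,5,6,7,8,9,10,11,12,13,14,15}
step 1: c <- 1                       {0,1,2,3,4,5,6,7,8,9,10,11,12,13,14,15}
step 2: eval (c < 7)                 {0,1,2,3,4,5,6,7,8,9,10,11,12,13,14,15}
step 3: a <- (a + lane)              {0,1,2,3,4,5,6,7,8,9,10,11,12,13,14,15}
step 4: c <- ((c + -5) + 7)          {0,1,2,3,4,5,6,7,8,9,10,11,12,13,14,15}
step 5: c <- (c + 2)                 {0,1,2,3,4,5,6,7,8,9,10,11,12,13,14,15}
step 6: eval (c < 7)                 {0,1,2,3,4,5,6,7,8,9,10,11,12,13,14,15}
step 7: a <- (a + lane)              {0,1,2,3,4,5,6,7,8,9,10,11,12,13,14,15}
step 8: c <- ((c + -5) + 7)          {0,1,2,3,4,5,6,7,8,9,10,11,12,13,14,15}
step 9: c <- (c + 2)                 {0,1,2,3,4,5,6,7,8,9,10,11,12,13,14,15}
step 10: eval (c < 7)                 {0,1,2,3,4,5,6,7,8,9,10,11,12,13,14,15}
step 11: eval ((a // 5) < min(2, a))  {0,1,2,3,4,5,6,7,8,9,10,11,12,13,14,15}
step 12: c <- ((c + lane) % 3)        {0,1}
step 13: a <- min((-8 - lane), (-9 + a)) {0,1}
step 14: c <- min((lane + lane), c)   {2,3,4,5,6,7,8,9,10,11,12,13,14,15}
step 15: a <- -1                      {2,3,4,5,6,7,8,9,10,11,12,13,14,15}
step 16: a <- (a + 0)                 {2,3,4,5,6,7,8,9,10,11,12,13,14,15}

Answer: 17 steps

a: -8,-9,-1,-1,-1,-1,-1,-1,-1,-1,-1,-1,-1,-1,-1,-1
c: 0,1,4,6,8,9,9,9,9,9,9,9,9,9,9,9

steps = 17; useful = 238; efficiency = 238/272 = 7/8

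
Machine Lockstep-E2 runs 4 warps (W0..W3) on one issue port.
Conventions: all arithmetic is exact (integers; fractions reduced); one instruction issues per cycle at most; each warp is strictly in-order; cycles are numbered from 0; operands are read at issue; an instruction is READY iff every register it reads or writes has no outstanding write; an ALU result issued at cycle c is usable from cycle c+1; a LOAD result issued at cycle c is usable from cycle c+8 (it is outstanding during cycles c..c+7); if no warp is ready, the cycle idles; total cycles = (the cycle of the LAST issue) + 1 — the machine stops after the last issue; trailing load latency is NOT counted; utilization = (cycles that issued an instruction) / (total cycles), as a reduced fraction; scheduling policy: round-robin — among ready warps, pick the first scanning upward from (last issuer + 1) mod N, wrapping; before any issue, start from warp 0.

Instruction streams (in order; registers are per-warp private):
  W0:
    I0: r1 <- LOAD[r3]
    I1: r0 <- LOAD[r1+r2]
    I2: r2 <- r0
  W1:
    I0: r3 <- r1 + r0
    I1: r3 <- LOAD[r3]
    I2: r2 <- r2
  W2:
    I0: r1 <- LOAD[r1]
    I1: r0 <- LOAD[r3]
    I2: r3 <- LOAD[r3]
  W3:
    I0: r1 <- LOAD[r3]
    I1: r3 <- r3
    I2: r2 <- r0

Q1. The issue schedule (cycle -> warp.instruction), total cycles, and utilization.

cycle 0: W0.I0
cycle 1: W1.I0
cycle 2: W2.I0
cycle 3: W3.I0
cycle 4: W1.I1
cycle 5: W2.I1
cycle 6: W3.I1
cycle 7: W1.I2
cycle 8: W2.I2
cycle 9: W3.I2
cycle 10: W0.I1
cycle 11: idle
cycle 12: idle
cycle 13: idle
cycle 14: idle
cycle 15: idle
cycle 16: idle
cycle 17: idle
cycle 18: W0.I2

Answer: 19 cycles, utilization 12/19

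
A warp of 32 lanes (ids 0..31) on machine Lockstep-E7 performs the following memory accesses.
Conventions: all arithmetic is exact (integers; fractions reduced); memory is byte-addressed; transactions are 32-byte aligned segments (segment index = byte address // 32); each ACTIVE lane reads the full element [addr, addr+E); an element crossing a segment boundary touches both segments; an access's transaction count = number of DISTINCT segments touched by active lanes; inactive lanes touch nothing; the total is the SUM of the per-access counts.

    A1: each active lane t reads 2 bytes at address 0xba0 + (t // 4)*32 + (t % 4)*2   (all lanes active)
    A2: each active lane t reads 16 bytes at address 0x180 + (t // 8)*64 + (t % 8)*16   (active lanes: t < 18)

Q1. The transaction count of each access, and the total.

A1: 8 transactions
A2: 6 transactions

Answer: 8,6; total 14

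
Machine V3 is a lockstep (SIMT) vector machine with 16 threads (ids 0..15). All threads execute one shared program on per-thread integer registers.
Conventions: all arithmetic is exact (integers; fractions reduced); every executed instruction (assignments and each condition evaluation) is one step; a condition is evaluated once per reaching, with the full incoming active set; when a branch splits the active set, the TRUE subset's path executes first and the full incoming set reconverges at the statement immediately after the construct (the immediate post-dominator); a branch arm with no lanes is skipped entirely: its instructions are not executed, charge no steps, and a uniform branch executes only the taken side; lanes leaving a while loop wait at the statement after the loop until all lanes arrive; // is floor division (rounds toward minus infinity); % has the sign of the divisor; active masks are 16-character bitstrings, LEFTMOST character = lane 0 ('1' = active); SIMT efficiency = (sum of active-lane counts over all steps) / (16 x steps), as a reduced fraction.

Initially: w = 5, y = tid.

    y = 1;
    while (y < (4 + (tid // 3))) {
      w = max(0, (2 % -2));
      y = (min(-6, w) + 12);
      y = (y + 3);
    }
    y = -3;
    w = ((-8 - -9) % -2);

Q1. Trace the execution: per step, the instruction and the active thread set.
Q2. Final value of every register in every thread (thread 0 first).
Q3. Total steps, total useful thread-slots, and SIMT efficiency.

step 0: y <- 1                       1111111111111111
step 1: eval (y < (4 + (tid // 3)))  1111111111111111
step 2: w <- max(0, (2 % -2))        1111111111111111
step 3: y <- (min(-6, w) + 12)       1111111111111111
step 4: y <- (y + 3)                 1111111111111111
step 5: eval (y < (4 + (tid // 3)))  1111111111111111
step 6: y <- -3                      1111111111111111
step 7: w <- ((-8 - -9) % -2)        1111111111111111

Answer: 8 steps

w: -1,-1,-1,-1,-1,-1,-1,-1,-1,-1,-1,-1,-1,-1,-1,-1
y: -3,-3,-3,-3,-3,-3,-3,-3,-3,-3,-3,-3,-3,-3,-3,-3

steps = 8; useful = 128; efficiency = 128/128 = 1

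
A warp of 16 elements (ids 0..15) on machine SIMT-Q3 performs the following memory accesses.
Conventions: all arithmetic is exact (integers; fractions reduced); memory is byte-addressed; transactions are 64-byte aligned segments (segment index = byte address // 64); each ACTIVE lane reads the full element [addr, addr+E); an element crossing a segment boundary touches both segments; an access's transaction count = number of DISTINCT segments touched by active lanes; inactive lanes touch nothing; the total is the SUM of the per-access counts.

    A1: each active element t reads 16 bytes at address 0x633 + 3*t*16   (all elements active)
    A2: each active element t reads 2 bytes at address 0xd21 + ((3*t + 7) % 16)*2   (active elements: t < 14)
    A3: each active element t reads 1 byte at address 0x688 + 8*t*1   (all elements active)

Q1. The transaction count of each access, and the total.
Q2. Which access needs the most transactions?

A1: 13 transactions
A2: 2 transactions
A3: 3 transactions

Answer: 13,2,3; total 18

Answer: A1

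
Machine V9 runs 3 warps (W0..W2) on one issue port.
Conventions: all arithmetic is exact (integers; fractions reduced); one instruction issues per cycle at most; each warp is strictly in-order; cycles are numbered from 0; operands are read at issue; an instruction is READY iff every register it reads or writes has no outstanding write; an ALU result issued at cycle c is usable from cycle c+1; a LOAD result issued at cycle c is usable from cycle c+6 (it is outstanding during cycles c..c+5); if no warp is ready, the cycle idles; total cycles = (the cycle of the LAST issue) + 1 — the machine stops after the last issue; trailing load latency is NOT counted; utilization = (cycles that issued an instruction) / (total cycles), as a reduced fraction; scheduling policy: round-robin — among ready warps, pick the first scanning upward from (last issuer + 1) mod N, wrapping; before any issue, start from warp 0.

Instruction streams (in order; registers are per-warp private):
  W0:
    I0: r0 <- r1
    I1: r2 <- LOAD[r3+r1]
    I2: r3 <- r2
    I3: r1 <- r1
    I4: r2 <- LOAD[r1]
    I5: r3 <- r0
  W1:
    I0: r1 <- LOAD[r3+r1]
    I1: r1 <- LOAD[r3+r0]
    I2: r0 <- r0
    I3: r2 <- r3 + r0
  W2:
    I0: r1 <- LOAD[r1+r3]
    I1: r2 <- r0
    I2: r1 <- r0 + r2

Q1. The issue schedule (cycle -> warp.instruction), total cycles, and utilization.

cycle 0: W0.I0
cycle 1: W1.I0
cycle 2: W2.I0
cycle 3: W0.I1
cycle 4: W2.I1
cycle 5: idle
cycle 6: idle
cycle 7: W1.I1
cycle 8: W2.I2
cycle 9: W0.I2
cycle 10: W1.I2
cycle 11: W0.I3
cycle 12: W1.I3
cycle 13: W0.I4
cycle 14: W0.I5

Answer: 15 cycles, utilization 13/15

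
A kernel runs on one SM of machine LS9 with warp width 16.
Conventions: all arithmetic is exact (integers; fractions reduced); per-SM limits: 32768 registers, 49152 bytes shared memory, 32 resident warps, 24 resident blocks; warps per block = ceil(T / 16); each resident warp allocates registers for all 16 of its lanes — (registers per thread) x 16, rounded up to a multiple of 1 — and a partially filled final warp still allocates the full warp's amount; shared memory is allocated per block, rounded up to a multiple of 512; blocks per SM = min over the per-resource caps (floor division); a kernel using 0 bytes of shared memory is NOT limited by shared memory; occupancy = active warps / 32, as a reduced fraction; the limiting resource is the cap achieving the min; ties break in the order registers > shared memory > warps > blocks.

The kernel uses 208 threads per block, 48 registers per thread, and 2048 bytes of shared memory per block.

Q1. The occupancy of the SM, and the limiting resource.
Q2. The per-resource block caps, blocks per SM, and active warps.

Answer: occupancy 13/16, limited by warps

registers: 3 blocks
shared memory: 24 blocks
warps: 2 blocks
blocks: 24 blocks

Answer: 2 blocks, 26 active warps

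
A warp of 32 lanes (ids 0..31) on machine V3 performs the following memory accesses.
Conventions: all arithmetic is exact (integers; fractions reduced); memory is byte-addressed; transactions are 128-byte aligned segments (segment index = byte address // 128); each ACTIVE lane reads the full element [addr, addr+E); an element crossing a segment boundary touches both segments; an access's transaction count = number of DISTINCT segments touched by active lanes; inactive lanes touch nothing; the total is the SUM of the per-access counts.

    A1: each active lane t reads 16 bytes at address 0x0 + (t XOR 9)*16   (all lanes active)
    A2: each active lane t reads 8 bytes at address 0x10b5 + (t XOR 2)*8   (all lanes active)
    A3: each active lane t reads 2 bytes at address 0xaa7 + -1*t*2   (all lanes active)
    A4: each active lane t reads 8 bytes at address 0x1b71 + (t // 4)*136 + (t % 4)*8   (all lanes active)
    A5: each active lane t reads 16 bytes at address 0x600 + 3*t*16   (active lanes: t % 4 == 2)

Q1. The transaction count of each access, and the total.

A1: 4 transactions
A2: 3 transactions
A3: 2 transactions
A4: 9 transactions
A5: 8 transactions

Answer: 4,3,2,9,8; total 26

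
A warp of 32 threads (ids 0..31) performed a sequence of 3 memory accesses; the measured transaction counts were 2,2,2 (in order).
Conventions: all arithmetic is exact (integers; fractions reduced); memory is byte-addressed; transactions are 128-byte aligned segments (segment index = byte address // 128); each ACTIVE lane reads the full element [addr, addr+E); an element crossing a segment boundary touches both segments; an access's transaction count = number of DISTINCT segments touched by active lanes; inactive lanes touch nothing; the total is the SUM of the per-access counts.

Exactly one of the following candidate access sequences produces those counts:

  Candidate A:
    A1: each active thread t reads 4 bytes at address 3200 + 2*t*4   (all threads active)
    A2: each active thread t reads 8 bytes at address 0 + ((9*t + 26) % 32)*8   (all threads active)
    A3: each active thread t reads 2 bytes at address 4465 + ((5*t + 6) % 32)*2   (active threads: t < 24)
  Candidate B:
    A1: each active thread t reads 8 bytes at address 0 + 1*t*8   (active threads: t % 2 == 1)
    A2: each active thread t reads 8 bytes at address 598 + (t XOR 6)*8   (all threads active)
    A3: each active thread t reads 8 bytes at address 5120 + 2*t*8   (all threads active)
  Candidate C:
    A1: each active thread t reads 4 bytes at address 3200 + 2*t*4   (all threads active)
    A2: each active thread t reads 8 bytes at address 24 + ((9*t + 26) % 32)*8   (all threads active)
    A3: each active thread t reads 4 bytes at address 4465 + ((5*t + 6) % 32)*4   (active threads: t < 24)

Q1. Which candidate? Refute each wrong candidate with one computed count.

B: A2 gives 3 transactions, not 2
C: A2 gives 3 transactions, not 2
A: all counts match (2,2,2)

Answer: A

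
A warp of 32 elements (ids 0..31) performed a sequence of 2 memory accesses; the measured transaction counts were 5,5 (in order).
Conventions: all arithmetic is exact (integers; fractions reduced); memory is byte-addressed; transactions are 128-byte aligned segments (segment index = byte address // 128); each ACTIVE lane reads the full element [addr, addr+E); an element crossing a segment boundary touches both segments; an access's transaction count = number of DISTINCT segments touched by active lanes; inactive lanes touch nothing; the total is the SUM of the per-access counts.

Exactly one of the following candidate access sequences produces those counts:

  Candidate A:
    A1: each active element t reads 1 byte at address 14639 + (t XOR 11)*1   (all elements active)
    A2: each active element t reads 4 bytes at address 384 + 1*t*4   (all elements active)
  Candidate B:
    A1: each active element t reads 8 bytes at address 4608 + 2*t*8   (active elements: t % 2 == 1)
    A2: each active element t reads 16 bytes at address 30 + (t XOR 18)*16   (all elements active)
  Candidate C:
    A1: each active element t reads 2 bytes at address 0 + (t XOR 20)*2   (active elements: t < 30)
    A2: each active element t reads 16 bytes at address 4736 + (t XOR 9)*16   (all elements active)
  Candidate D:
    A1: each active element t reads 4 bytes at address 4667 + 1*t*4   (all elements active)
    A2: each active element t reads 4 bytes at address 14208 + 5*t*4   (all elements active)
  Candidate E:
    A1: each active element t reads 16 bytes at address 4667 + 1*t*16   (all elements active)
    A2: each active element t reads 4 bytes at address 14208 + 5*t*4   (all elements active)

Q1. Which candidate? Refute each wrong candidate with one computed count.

A: A1 gives 1 transaction, not 5
B: A1 gives 4 transactions, not 5
C: A1 gives 1 transaction, not 5
D: A1 gives 2 transactions, not 5
E: all counts match (5,5)

Answer: E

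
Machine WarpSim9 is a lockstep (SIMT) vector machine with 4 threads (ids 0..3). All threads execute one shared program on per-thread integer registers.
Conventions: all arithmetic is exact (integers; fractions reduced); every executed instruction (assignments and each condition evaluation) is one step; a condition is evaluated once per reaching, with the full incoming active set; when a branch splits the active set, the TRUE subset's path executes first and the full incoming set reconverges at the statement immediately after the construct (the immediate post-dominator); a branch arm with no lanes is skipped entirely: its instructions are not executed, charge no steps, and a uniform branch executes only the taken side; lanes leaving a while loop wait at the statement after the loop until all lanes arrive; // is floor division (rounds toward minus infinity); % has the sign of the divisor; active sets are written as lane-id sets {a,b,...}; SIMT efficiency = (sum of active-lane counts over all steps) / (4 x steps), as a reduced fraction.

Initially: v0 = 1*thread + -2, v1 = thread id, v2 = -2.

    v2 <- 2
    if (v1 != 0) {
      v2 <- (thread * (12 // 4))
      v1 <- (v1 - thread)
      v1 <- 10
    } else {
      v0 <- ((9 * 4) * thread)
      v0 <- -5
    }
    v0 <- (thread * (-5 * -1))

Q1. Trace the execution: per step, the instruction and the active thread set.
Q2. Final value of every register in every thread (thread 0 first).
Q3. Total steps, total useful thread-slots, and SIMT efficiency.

step 0: v2 <- 2                      {0,1,2,3}
step 1: eval (v1 != 0)               {0,1,2,3}
step 2: v2 <- (thread * (12 // 4))   {1,2,3}
step 3: v1 <- (v1 - thread)          {1,2,3}
step 4: v1 <- 10                     {1,2,3}
step 5: v0 <- ((9 * 4) * thread)     {0}
step 6: v0 <- -5                     {0}
step 7: v0 <- (thread * (-5 * -1))   {0,1,2,3}

Answer: 8 steps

v0: 0,5,10,15
v1: 0,10,10,10
v2: 2,3,6,9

steps = 8; useful = 23; efficiency = 23/32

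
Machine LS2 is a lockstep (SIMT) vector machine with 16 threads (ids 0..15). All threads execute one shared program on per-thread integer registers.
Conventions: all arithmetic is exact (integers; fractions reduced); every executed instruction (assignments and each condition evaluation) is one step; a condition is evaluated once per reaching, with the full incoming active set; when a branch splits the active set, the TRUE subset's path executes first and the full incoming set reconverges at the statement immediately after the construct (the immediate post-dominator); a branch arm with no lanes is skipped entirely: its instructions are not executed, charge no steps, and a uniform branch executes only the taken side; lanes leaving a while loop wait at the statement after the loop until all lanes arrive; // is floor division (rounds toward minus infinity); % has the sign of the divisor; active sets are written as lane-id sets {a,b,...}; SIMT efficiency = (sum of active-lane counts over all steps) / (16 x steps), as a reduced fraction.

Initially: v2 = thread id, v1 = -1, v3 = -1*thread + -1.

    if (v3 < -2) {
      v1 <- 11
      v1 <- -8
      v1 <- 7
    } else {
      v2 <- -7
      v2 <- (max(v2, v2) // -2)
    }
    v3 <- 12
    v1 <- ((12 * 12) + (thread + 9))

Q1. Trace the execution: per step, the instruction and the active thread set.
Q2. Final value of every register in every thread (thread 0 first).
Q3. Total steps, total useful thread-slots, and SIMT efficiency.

step 0: eval (v3 < -2)               {0,1,2,3,4,5,6,7,8,9,10,11,12,13,14,15}
step 1: v1 <- 11                     {2,3,4,5,6,7,8,9,10,11,12,13,14,15}
step 2: v1 <- -8                     {2,3,4,5,6,7,8,9,10,11,12,13,14,15}
step 3: v1 <- 7                      {2,3,4,5,6,7,8,9,10,11,12,13,14,15}
step 4: v2 <- -7                     {0,1}
step 5: v2 <- (max(v2, v2) // -2)    {0,1}
step 6: v3 <- 12                     {0,1,2,3,4,5,6,7,8,9,10,11,12,13,14,15}
step 7: v1 <- ((12 * 12) + (thread + 9)) {0,1,2,3,4,5,6,7,8,9,10,11,12,13,14,15}

Answer: 8 steps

v2: 3,3,2,3,4,5,6,7,8,9,10,11,12,13,14,15
v1: 153,154,155,156,157,158,159,160,161,162,163,164,165,166,167,168
v3: 12,12,12,12,12,12,12,12,12,12,12,12,12,12,12,12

steps = 8; useful = 94; efficiency = 94/128 = 47/64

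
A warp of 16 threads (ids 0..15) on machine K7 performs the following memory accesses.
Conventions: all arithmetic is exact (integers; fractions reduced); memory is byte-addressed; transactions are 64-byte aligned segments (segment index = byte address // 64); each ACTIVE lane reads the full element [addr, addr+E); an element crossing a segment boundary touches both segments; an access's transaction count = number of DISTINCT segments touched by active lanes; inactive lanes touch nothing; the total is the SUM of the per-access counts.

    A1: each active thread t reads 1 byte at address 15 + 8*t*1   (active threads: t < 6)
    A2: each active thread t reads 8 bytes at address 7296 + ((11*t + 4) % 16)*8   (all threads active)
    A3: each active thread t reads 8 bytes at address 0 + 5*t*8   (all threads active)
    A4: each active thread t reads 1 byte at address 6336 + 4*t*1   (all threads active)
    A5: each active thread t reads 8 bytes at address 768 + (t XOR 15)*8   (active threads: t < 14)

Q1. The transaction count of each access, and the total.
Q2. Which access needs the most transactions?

A1: 1 transaction
A2: 2 transactions
A3: 10 transactions
A4: 1 transaction
A5: 2 transactions

Answer: 1,2,10,1,2; total 16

Answer: A3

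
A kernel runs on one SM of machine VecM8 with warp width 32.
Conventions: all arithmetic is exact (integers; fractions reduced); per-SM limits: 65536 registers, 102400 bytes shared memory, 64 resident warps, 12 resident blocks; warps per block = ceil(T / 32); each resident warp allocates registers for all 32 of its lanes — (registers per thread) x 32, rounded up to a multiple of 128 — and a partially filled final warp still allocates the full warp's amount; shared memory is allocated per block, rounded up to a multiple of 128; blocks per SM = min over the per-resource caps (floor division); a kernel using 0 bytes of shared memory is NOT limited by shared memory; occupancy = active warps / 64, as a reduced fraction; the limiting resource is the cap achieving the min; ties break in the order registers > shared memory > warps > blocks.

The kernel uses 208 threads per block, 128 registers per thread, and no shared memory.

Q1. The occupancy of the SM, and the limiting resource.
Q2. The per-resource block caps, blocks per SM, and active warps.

Answer: occupancy 7/32, limited by registers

registers: 2 blocks
shared memory: no limit (kernel uses none)
warps: 9 blocks
blocks: 12 blocks

Answer: 2 blocks, 14 active warps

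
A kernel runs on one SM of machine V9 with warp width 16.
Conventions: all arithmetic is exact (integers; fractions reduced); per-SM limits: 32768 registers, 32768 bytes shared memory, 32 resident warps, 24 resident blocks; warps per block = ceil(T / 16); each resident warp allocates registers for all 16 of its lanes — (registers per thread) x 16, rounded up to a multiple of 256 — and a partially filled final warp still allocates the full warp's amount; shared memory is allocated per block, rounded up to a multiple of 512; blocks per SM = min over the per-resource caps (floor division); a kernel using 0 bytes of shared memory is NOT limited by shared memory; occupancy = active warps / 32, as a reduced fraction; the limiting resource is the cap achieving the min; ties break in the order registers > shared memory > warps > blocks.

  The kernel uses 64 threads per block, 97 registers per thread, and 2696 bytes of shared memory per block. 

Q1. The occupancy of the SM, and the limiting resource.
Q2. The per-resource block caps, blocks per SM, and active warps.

Answer: occupancy 1/2, limited by registers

registers: 4 blocks
shared memory: 10 blocks
warps: 8 blocks
blocks: 24 blocks

Answer: 4 blocks, 16 active warps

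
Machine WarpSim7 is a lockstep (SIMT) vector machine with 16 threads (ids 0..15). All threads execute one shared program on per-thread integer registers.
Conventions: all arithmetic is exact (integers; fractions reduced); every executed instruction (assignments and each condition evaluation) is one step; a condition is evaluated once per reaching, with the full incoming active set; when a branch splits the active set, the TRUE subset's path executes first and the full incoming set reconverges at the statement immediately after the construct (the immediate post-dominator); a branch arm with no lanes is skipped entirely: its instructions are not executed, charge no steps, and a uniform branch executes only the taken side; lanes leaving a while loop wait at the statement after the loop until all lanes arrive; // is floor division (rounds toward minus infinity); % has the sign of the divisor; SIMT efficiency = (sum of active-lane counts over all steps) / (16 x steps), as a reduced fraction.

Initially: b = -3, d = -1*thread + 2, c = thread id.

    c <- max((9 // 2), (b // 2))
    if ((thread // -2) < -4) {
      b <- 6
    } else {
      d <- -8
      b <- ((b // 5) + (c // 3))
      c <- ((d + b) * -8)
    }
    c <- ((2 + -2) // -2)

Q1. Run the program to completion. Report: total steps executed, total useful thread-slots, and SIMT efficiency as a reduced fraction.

Answer: 7 steps, 82 useful, 41/56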